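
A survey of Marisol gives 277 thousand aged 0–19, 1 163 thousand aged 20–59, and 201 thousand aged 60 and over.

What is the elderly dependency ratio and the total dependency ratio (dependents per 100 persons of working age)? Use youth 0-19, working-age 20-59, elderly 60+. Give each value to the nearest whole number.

Old-age dependency ratio = 201 / 1 163 × 100 = 17
Total dependency ratio = (277 + 201) / 1 163 × 100 = 478 / 1 163 × 100 = 41

Old-age dependency ratio: 17
Total dependency ratio: 41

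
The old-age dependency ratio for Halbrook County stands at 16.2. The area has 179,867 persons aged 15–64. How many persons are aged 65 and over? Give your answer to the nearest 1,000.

Aged 65 and over: 29,000

Old-age dependency ratio = elderly / working-age × 100
16.2 = E / 179,867 × 100
⇒ 29,000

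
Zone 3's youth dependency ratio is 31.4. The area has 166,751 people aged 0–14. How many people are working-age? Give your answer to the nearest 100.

Working-age: 531,100

Youth dependency ratio = youth / working-age × 100
31.4 = 166,751 / W × 100
⇒ 531,100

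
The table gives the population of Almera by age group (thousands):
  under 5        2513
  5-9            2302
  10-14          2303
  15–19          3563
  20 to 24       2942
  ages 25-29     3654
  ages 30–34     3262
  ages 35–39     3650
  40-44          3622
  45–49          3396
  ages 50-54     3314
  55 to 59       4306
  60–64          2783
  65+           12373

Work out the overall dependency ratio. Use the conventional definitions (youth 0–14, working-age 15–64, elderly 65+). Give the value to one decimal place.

0–14: 2513 + 2302 + 2303 = 7118
15–64: 3563 + 2942 + 3654 + 3262 + 3650 + 3622 + 3396 + 3314 + 4306 + 2783 = 34492
65+: 12373
Total dependency ratio = (7118 + 12373) / 34492 × 100 = 19491 / 34492 × 100 = 56.5

Total dependency ratio: 56.5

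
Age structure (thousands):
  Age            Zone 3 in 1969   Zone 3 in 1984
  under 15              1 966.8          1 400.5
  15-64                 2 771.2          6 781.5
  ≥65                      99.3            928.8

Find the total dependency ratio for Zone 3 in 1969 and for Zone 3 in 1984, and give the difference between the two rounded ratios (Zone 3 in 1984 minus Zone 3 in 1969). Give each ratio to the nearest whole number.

Zone 3 in 1969: 75
Zone 3 in 1984: 34
Difference: -41

Zone 3 in 1969: (1 966.8 + 99.3) / 2 771.2 × 100 = 2 066.1 / 2 771.2 × 100 = 75
Zone 3 in 1984: (1 400.5 + 928.8) / 6 781.5 × 100 = 2 329.3 / 6 781.5 × 100 = 34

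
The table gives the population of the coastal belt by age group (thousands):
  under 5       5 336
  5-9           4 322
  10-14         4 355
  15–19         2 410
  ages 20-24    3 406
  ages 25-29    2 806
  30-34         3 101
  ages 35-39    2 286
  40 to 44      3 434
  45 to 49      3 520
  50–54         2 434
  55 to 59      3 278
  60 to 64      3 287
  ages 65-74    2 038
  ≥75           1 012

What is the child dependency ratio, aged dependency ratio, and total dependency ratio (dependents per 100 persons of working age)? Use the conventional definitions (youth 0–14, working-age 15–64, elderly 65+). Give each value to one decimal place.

0–14: 5 336 + 4 322 + 4 355 = 14 013
15–64: 2 410 + 3 406 + 2 806 + 3 101 + 2 286 + 3 434 + 3 520 + 2 434 + 3 278 + 3 287 = 29 962
65+: 2 038 + 1 012 = 3 050
Youth dependency ratio = 14 013 / 29 962 × 100 = 46.8
Old-age dependency ratio = 3 050 / 29 962 × 100 = 10.2
Total dependency ratio = (14 013 + 3 050) / 29 962 × 100 = 17 063 / 29 962 × 100 = 56.9

Youth dependency ratio: 46.8
Old-age dependency ratio: 10.2
Total dependency ratio: 56.9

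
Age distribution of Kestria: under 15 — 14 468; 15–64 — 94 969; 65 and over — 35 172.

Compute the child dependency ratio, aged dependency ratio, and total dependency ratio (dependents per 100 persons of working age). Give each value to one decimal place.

Youth dependency ratio = 14 468 / 94 969 × 100 = 15.2
Old-age dependency ratio = 35 172 / 94 969 × 100 = 37.0
Total dependency ratio = (14 468 + 35 172) / 94 969 × 100 = 49 640 / 94 969 × 100 = 52.3

Youth dependency ratio: 15.2
Old-age dependency ratio: 37.0
Total dependency ratio: 52.3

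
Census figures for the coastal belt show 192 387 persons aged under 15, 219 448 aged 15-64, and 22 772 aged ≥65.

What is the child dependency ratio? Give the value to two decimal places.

Youth dependency ratio: 87.67

Youth dependency ratio = 192 387 / 219 448 × 100 = 87.67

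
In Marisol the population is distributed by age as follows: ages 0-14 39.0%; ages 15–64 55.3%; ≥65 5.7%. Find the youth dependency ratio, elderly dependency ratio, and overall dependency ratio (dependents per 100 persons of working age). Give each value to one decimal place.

Youth dependency ratio = 39.0 / 55.3 × 100 = 70.5
Old-age dependency ratio = 5.7 / 55.3 × 100 = 10.3
Total dependency ratio = (39.0 + 5.7) / 55.3 × 100 = 44.7 / 55.3 × 100 = 80.8

Youth dependency ratio: 70.5
Old-age dependency ratio: 10.3
Total dependency ratio: 80.8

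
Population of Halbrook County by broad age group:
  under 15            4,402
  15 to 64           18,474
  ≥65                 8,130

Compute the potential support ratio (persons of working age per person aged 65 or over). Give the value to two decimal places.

Potential support ratio: 2.27

Potential support ratio = 18,474 / 8,130 = 2.27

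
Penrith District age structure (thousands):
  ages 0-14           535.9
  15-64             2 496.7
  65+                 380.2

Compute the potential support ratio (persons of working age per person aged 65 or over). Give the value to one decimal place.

Potential support ratio = 2 496.7 / 380.2 = 6.6

Potential support ratio: 6.6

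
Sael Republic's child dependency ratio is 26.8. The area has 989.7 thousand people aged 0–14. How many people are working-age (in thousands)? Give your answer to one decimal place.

Youth dependency ratio = youth / working-age × 100
26.8 = 989.7 / W × 100
⇒ 3 692.9

Working-age: 3 692.9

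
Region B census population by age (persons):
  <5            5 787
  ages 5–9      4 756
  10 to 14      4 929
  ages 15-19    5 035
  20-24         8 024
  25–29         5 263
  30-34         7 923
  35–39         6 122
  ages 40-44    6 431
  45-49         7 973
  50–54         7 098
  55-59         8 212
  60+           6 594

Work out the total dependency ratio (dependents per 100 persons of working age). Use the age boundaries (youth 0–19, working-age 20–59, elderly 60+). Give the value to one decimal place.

Total dependency ratio: 47.5

0–19: 5 787 + 4 756 + 4 929 + 5 035 = 20 507
20–59: 8 024 + 5 263 + 7 923 + 6 122 + 6 431 + 7 973 + 7 098 + 8 212 = 57 046
60+: 6 594
Total dependency ratio = (20 507 + 6 594) / 57 046 × 100 = 27 101 / 57 046 × 100 = 47.5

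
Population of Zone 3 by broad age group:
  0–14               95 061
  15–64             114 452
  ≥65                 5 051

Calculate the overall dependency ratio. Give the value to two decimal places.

Total dependency ratio: 87.47

Total dependency ratio = (95 061 + 5 051) / 114 452 × 100 = 100 112 / 114 452 × 100 = 87.47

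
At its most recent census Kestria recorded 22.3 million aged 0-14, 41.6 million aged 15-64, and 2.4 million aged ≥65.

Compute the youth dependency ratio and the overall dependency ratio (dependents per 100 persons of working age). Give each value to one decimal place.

Youth dependency ratio = 22.3 / 41.6 × 100 = 53.6
Total dependency ratio = (22.3 + 2.4) / 41.6 × 100 = 24.7 / 41.6 × 100 = 59.4

Youth dependency ratio: 53.6
Total dependency ratio: 59.4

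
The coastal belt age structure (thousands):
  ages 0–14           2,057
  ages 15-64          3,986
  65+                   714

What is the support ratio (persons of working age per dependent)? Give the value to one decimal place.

Support ratio: 1.4

Support ratio = 3,986 / (2,057 + 714) = 3,986 / 2,771 = 1.4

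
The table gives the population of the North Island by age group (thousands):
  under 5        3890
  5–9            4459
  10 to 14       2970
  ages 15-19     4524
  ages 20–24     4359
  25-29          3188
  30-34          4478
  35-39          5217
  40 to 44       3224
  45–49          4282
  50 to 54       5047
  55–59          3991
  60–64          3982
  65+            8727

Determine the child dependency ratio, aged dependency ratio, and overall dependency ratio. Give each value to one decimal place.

Youth dependency ratio: 26.8
Old-age dependency ratio: 20.6
Total dependency ratio: 47.4

0–14: 3890 + 4459 + 2970 = 11319
15–64: 4524 + 4359 + 3188 + 4478 + 5217 + 3224 + 4282 + 5047 + 3991 + 3982 = 42292
65+: 8727
Youth dependency ratio = 11319 / 42292 × 100 = 26.8
Old-age dependency ratio = 8727 / 42292 × 100 = 20.6
Total dependency ratio = (11319 + 8727) / 42292 × 100 = 20046 / 42292 × 100 = 47.4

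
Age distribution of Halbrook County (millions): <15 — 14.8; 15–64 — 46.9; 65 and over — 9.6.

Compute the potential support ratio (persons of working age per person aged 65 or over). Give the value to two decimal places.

Potential support ratio: 4.89

Potential support ratio = 46.9 / 9.6 = 4.89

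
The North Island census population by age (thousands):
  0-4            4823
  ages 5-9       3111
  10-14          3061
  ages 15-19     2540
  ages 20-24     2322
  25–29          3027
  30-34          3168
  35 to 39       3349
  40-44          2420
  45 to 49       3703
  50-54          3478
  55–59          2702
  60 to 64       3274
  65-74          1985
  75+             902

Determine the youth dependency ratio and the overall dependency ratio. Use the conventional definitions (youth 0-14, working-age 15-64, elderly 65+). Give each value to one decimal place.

0–14: 4823 + 3111 + 3061 = 10995
15–64: 2540 + 2322 + 3027 + 3168 + 3349 + 2420 + 3703 + 3478 + 2702 + 3274 = 29983
65+: 1985 + 902 = 2887
Youth dependency ratio = 10995 / 29983 × 100 = 36.7
Total dependency ratio = (10995 + 2887) / 29983 × 100 = 13882 / 29983 × 100 = 46.3

Youth dependency ratio: 36.7
Total dependency ratio: 46.3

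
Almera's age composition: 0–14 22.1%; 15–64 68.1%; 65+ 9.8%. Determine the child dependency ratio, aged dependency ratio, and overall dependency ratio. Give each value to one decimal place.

Youth dependency ratio = 22.1 / 68.1 × 100 = 32.5
Old-age dependency ratio = 9.8 / 68.1 × 100 = 14.4
Total dependency ratio = (22.1 + 9.8) / 68.1 × 100 = 31.9 / 68.1 × 100 = 46.8

Youth dependency ratio: 32.5
Old-age dependency ratio: 14.4
Total dependency ratio: 46.8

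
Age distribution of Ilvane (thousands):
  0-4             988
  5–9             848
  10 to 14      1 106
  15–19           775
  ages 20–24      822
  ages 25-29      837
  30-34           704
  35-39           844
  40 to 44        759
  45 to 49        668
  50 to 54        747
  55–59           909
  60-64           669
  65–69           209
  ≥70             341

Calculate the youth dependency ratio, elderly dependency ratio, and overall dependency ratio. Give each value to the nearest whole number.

0–14: 988 + 848 + 1 106 = 2 942
15–64: 775 + 822 + 837 + 704 + 844 + 759 + 668 + 747 + 909 + 669 = 7 734
65+: 209 + 341 = 550
Youth dependency ratio = 2 942 / 7 734 × 100 = 38
Old-age dependency ratio = 550 / 7 734 × 100 = 7
Total dependency ratio = (2 942 + 550) / 7 734 × 100 = 3 492 / 7 734 × 100 = 45

Youth dependency ratio: 38
Old-age dependency ratio: 7
Total dependency ratio: 45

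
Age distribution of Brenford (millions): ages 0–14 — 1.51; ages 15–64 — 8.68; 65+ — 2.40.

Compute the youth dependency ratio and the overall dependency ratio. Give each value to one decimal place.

Youth dependency ratio: 17.4
Total dependency ratio: 45.0

Youth dependency ratio = 1.51 / 8.68 × 100 = 17.4
Total dependency ratio = (1.51 + 2.40) / 8.68 × 100 = 3.91 / 8.68 × 100 = 45.0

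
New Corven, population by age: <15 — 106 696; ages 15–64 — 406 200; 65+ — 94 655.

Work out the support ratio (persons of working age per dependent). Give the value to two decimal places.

Support ratio = 406 200 / (106 696 + 94 655) = 406 200 / 201 351 = 2.02

Support ratio: 2.02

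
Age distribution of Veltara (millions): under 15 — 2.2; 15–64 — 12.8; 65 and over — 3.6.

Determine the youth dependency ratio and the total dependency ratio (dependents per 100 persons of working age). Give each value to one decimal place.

Youth dependency ratio: 17.2
Total dependency ratio: 45.3

Youth dependency ratio = 2.2 / 12.8 × 100 = 17.2
Total dependency ratio = (2.2 + 3.6) / 12.8 × 100 = 5.8 / 12.8 × 100 = 45.3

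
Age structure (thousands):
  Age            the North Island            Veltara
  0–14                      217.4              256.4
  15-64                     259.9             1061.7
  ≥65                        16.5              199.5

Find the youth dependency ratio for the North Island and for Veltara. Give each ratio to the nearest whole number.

the North Island: 217.4 / 259.9 × 100 = 84
Veltara: 256.4 / 1061.7 × 100 = 24

the North Island: 84
Veltara: 24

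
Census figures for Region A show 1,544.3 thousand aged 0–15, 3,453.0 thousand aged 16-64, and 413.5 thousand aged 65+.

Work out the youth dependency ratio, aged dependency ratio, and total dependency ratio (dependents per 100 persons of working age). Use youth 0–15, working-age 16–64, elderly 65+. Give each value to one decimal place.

Youth dependency ratio: 44.7
Old-age dependency ratio: 12.0
Total dependency ratio: 56.7

Youth dependency ratio = 1,544.3 / 3,453.0 × 100 = 44.7
Old-age dependency ratio = 413.5 / 3,453.0 × 100 = 12.0
Total dependency ratio = (1,544.3 + 413.5) / 3,453.0 × 100 = 1,957.8 / 3,453.0 × 100 = 56.7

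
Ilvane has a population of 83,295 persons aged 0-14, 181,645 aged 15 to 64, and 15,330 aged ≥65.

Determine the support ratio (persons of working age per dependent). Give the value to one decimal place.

Support ratio: 1.8

Support ratio = 181,645 / (83,295 + 15,330) = 181,645 / 98,625 = 1.8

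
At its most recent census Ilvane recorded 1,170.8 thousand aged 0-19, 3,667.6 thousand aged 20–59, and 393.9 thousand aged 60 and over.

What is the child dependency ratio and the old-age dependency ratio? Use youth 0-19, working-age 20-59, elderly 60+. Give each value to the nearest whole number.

Youth dependency ratio = 1,170.8 / 3,667.6 × 100 = 32
Old-age dependency ratio = 393.9 / 3,667.6 × 100 = 11

Youth dependency ratio: 32
Old-age dependency ratio: 11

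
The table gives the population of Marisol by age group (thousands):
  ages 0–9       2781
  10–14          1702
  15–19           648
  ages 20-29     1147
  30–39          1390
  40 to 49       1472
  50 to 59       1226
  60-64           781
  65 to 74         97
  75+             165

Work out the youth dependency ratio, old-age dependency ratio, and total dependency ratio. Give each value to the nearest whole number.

0–14: 2781 + 1702 = 4483
15–64: 648 + 1147 + 1390 + 1472 + 1226 + 781 = 6664
65+: 97 + 165 = 262
Youth dependency ratio = 4483 / 6664 × 100 = 67
Old-age dependency ratio = 262 / 6664 × 100 = 4
Total dependency ratio = (4483 + 262) / 6664 × 100 = 4745 / 6664 × 100 = 71

Youth dependency ratio: 67
Old-age dependency ratio: 4
Total dependency ratio: 71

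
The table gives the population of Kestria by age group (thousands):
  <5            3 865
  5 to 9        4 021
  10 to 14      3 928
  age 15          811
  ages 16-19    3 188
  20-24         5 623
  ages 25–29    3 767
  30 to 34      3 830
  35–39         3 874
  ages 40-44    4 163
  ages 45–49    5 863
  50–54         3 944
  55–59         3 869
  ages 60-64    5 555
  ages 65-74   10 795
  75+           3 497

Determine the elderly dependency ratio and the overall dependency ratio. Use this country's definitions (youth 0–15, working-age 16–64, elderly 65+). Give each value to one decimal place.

0–15: 3 865 + 4 021 + 3 928 + 811 = 12 625
16–64: 3 188 + 5 623 + 3 767 + 3 830 + 3 874 + 4 163 + 5 863 + 3 944 + 3 869 + 5 555 = 43 676
65+: 10 795 + 3 497 = 14 292
Old-age dependency ratio = 14 292 / 43 676 × 100 = 32.7
Total dependency ratio = (12 625 + 14 292) / 43 676 × 100 = 26 917 / 43 676 × 100 = 61.6

Old-age dependency ratio: 32.7
Total dependency ratio: 61.6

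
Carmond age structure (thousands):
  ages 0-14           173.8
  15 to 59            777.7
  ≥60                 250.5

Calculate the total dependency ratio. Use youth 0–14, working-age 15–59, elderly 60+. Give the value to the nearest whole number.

Total dependency ratio = (173.8 + 250.5) / 777.7 × 100 = 424.3 / 777.7 × 100 = 55

Total dependency ratio: 55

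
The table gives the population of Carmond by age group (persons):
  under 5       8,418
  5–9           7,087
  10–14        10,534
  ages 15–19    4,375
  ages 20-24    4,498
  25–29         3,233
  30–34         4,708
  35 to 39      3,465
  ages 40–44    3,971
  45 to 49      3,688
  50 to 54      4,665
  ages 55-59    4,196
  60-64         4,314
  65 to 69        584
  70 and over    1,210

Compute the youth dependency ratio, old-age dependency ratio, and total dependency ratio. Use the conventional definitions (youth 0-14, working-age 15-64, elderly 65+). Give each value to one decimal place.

Youth dependency ratio: 63.3
Old-age dependency ratio: 4.4
Total dependency ratio: 67.7

0–14: 8,418 + 7,087 + 10,534 = 26,039
15–64: 4,375 + 4,498 + 3,233 + 4,708 + 3,465 + 3,971 + 3,688 + 4,665 + 4,196 + 4,314 = 41,113
65+: 584 + 1,210 = 1,794
Youth dependency ratio = 26,039 / 41,113 × 100 = 63.3
Old-age dependency ratio = 1,794 / 41,113 × 100 = 4.4
Total dependency ratio = (26,039 + 1,794) / 41,113 × 100 = 27,833 / 41,113 × 100 = 67.7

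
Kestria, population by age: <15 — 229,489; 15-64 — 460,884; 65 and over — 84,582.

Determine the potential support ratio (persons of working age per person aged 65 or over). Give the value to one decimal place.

Potential support ratio = 460,884 / 84,582 = 5.4

Potential support ratio: 5.4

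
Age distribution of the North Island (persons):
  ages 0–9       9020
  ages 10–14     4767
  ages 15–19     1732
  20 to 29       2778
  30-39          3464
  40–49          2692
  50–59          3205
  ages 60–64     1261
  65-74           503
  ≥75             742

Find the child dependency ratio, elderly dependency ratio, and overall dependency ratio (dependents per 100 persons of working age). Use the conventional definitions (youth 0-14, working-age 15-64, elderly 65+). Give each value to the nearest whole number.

Youth dependency ratio: 91
Old-age dependency ratio: 8
Total dependency ratio: 99

0–14: 9020 + 4767 = 13787
15–64: 1732 + 2778 + 3464 + 2692 + 3205 + 1261 = 15132
65+: 503 + 742 = 1245
Youth dependency ratio = 13787 / 15132 × 100 = 91
Old-age dependency ratio = 1245 / 15132 × 100 = 8
Total dependency ratio = (13787 + 1245) / 15132 × 100 = 15032 / 15132 × 100 = 99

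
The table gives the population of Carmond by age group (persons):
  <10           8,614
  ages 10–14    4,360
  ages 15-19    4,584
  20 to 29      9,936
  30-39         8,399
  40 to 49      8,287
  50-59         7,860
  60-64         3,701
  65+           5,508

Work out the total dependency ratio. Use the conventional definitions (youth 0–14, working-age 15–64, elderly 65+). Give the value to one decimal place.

Total dependency ratio: 43.2

0–14: 8,614 + 4,360 = 12,974
15–64: 4,584 + 9,936 + 8,399 + 8,287 + 7,860 + 3,701 = 42,767
65+: 5,508
Total dependency ratio = (12,974 + 5,508) / 42,767 × 100 = 18,482 / 42,767 × 100 = 43.2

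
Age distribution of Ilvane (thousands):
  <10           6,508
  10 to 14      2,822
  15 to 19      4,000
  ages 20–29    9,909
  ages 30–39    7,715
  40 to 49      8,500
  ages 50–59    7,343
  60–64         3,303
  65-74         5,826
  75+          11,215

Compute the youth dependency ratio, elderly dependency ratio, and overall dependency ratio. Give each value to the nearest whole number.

Youth dependency ratio: 23
Old-age dependency ratio: 42
Total dependency ratio: 65

0–14: 6,508 + 2,822 = 9,330
15–64: 4,000 + 9,909 + 7,715 + 8,500 + 7,343 + 3,303 = 40,770
65+: 5,826 + 11,215 = 17,041
Youth dependency ratio = 9,330 / 40,770 × 100 = 23
Old-age dependency ratio = 17,041 / 40,770 × 100 = 42
Total dependency ratio = (9,330 + 17,041) / 40,770 × 100 = 26,371 / 40,770 × 100 = 65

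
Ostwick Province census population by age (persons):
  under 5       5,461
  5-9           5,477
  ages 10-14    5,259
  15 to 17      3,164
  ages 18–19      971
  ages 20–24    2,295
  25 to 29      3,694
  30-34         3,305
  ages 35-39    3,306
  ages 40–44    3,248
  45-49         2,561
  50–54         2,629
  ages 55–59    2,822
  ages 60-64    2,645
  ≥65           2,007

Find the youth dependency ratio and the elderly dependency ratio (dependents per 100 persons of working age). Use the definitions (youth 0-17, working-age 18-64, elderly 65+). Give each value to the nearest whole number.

Youth dependency ratio: 70
Old-age dependency ratio: 7

0–17: 5,461 + 5,477 + 5,259 + 3,164 = 19,361
18–64: 971 + 2,295 + 3,694 + 3,305 + 3,306 + 3,248 + 2,561 + 2,629 + 2,822 + 2,645 = 27,476
65+: 2,007
Youth dependency ratio = 19,361 / 27,476 × 100 = 70
Old-age dependency ratio = 2,007 / 27,476 × 100 = 7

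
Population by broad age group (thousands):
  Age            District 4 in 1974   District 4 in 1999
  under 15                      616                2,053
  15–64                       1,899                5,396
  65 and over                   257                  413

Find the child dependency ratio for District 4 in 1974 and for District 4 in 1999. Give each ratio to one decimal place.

District 4 in 1974: 616 / 1,899 × 100 = 32.4
District 4 in 1999: 2,053 / 5,396 × 100 = 38.0

District 4 in 1974: 32.4
District 4 in 1999: 38.0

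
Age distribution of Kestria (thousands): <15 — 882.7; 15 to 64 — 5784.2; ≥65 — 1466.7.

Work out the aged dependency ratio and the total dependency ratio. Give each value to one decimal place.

Old-age dependency ratio: 25.4
Total dependency ratio: 40.6

Old-age dependency ratio = 1466.7 / 5784.2 × 100 = 25.4
Total dependency ratio = (882.7 + 1466.7) / 5784.2 × 100 = 2349.4 / 5784.2 × 100 = 40.6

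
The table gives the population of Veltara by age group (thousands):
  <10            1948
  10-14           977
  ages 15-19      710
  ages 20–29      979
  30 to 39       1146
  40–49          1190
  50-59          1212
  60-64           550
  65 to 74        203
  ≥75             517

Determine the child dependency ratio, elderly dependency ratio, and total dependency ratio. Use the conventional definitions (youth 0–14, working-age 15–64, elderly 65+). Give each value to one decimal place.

Youth dependency ratio: 50.5
Old-age dependency ratio: 12.4
Total dependency ratio: 63.0

0–14: 1948 + 977 = 2925
15–64: 710 + 979 + 1146 + 1190 + 1212 + 550 = 5787
65+: 203 + 517 = 720
Youth dependency ratio = 2925 / 5787 × 100 = 50.5
Old-age dependency ratio = 720 / 5787 × 100 = 12.4
Total dependency ratio = (2925 + 720) / 5787 × 100 = 3645 / 5787 × 100 = 63.0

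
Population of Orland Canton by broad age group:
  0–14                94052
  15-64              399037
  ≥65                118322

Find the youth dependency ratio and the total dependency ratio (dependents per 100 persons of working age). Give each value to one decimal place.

Youth dependency ratio = 94052 / 399037 × 100 = 23.6
Total dependency ratio = (94052 + 118322) / 399037 × 100 = 212374 / 399037 × 100 = 53.2

Youth dependency ratio: 23.6
Total dependency ratio: 53.2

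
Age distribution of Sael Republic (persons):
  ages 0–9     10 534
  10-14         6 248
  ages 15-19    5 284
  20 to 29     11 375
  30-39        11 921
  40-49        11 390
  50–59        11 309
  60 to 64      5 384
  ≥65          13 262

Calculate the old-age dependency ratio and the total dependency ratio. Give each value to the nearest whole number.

0–14: 10 534 + 6 248 = 16 782
15–64: 5 284 + 11 375 + 11 921 + 11 390 + 11 309 + 5 384 = 56 663
65+: 13 262
Old-age dependency ratio = 13 262 / 56 663 × 100 = 23
Total dependency ratio = (16 782 + 13 262) / 56 663 × 100 = 30 044 / 56 663 × 100 = 53

Old-age dependency ratio: 23
Total dependency ratio: 53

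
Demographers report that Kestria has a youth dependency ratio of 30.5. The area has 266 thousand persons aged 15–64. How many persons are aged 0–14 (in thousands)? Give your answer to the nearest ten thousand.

Aged 0–14: 80

Youth dependency ratio = youth / working-age × 100
30.5 = Y / 266 × 100
⇒ 80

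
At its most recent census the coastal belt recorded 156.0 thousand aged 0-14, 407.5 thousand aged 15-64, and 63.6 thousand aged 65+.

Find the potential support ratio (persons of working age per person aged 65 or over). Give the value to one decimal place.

Potential support ratio = 407.5 / 63.6 = 6.4

Potential support ratio: 6.4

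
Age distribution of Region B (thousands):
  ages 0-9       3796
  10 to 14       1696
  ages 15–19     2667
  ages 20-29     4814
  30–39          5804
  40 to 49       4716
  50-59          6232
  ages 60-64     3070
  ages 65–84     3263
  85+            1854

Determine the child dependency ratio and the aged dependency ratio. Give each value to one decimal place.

0–14: 3796 + 1696 = 5492
15–64: 2667 + 4814 + 5804 + 4716 + 6232 + 3070 = 27303
65+: 3263 + 1854 = 5117
Youth dependency ratio = 5492 / 27303 × 100 = 20.1
Old-age dependency ratio = 5117 / 27303 × 100 = 18.7

Youth dependency ratio: 20.1
Old-age dependency ratio: 18.7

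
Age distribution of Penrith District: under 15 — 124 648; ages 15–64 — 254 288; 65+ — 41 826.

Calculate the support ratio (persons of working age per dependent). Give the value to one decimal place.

Support ratio = 254 288 / (124 648 + 41 826) = 254 288 / 166 474 = 1.5

Support ratio: 1.5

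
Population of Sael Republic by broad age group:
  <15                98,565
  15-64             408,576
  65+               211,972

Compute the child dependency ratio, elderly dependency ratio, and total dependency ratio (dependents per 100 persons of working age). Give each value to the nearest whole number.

Youth dependency ratio = 98,565 / 408,576 × 100 = 24
Old-age dependency ratio = 211,972 / 408,576 × 100 = 52
Total dependency ratio = (98,565 + 211,972) / 408,576 × 100 = 310,537 / 408,576 × 100 = 76

Youth dependency ratio: 24
Old-age dependency ratio: 52
Total dependency ratio: 76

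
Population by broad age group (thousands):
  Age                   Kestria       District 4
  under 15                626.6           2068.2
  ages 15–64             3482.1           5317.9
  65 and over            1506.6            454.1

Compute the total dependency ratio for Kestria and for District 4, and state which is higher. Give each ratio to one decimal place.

Kestria: 61.3
District 4: 47.4
Higher: Kestria

Kestria: (626.6 + 1506.6) / 3482.1 × 100 = 2133.2 / 3482.1 × 100 = 61.3
District 4: (2068.2 + 454.1) / 5317.9 × 100 = 2522.3 / 5317.9 × 100 = 47.4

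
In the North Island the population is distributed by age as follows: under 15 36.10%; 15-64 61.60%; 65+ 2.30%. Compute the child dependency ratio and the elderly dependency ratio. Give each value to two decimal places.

Youth dependency ratio = 36.10 / 61.60 × 100 = 58.60
Old-age dependency ratio = 2.30 / 61.60 × 100 = 3.73

Youth dependency ratio: 58.60
Old-age dependency ratio: 3.73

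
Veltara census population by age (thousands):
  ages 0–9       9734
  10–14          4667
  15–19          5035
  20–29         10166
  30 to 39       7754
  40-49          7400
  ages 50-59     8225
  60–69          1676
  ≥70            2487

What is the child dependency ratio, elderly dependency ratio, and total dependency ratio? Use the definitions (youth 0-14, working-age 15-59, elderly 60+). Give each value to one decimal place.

Youth dependency ratio: 37.3
Old-age dependency ratio: 10.8
Total dependency ratio: 48.1

0–14: 9734 + 4667 = 14401
15–59: 5035 + 10166 + 7754 + 7400 + 8225 = 38580
60+: 1676 + 2487 = 4163
Youth dependency ratio = 14401 / 38580 × 100 = 37.3
Old-age dependency ratio = 4163 / 38580 × 100 = 10.8
Total dependency ratio = (14401 + 4163) / 38580 × 100 = 18564 / 38580 × 100 = 48.1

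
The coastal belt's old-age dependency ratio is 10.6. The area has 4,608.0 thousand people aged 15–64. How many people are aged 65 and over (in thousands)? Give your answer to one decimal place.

Old-age dependency ratio = elderly / working-age × 100
10.6 = E / 4,608.0 × 100
⇒ 488.4

Aged 65 and over: 488.4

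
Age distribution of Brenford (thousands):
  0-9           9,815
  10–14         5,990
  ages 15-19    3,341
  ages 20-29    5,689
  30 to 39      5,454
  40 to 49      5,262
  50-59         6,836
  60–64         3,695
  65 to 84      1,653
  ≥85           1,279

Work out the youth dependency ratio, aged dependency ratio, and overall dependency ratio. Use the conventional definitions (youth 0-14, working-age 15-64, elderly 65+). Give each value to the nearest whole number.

0–14: 9,815 + 5,990 = 15,805
15–64: 3,341 + 5,689 + 5,454 + 5,262 + 6,836 + 3,695 = 30,277
65+: 1,653 + 1,279 = 2,932
Youth dependency ratio = 15,805 / 30,277 × 100 = 52
Old-age dependency ratio = 2,932 / 30,277 × 100 = 10
Total dependency ratio = (15,805 + 2,932) / 30,277 × 100 = 18,737 / 30,277 × 100 = 62

Youth dependency ratio: 52
Old-age dependency ratio: 10
Total dependency ratio: 62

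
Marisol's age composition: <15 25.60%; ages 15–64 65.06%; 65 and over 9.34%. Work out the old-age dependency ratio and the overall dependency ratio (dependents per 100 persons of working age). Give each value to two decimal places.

Old-age dependency ratio: 14.36
Total dependency ratio: 53.70

Old-age dependency ratio = 9.34 / 65.06 × 100 = 14.36
Total dependency ratio = (25.60 + 9.34) / 65.06 × 100 = 34.94 / 65.06 × 100 = 53.70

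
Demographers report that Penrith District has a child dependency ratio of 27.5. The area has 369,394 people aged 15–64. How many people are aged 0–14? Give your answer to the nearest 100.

Aged 0–14: 101,600

Youth dependency ratio = youth / working-age × 100
27.5 = Y / 369,394 × 100
⇒ 101,600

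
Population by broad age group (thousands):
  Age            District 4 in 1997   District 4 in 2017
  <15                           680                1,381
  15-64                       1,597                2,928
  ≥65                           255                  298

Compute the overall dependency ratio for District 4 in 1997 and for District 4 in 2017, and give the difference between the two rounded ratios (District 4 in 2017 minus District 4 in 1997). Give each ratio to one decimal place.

District 4 in 1997: (680 + 255) / 1,597 × 100 = 935 / 1,597 × 100 = 58.5
District 4 in 2017: (1,381 + 298) / 2,928 × 100 = 1,679 / 2,928 × 100 = 57.3

District 4 in 1997: 58.5
District 4 in 2017: 57.3
Difference: -1.2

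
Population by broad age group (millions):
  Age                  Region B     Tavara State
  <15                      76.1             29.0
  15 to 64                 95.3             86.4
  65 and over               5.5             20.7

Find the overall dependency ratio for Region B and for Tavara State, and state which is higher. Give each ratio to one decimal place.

Region B: (76.1 + 5.5) / 95.3 × 100 = 81.6 / 95.3 × 100 = 85.6
Tavara State: (29.0 + 20.7) / 86.4 × 100 = 49.7 / 86.4 × 100 = 57.5

Region B: 85.6
Tavara State: 57.5
Higher: Region B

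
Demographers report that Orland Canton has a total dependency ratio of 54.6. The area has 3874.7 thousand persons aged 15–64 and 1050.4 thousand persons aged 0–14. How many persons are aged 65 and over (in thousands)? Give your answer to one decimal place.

Aged 65 and over: 1065.2

Total dependency ratio = (youth + elderly) / working-age × 100
54.6 = (1050.4 + E) / 3874.7 × 100
⇒ 1065.2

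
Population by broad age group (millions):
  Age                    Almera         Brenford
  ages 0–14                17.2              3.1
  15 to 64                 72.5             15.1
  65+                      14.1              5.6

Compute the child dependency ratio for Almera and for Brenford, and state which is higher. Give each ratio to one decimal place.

Almera: 17.2 / 72.5 × 100 = 23.7
Brenford: 3.1 / 15.1 × 100 = 20.5

Almera: 23.7
Brenford: 20.5
Higher: Almera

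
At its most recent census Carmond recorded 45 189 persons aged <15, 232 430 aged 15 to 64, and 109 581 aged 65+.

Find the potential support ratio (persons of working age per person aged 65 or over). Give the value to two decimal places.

Potential support ratio = 232 430 / 109 581 = 2.12

Potential support ratio: 2.12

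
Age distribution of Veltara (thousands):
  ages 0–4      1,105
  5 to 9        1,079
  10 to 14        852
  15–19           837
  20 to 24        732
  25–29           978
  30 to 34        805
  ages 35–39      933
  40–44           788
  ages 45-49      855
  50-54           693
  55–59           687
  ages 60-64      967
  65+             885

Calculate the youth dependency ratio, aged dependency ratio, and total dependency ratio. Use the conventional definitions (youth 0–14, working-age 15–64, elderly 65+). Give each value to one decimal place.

Youth dependency ratio: 36.7
Old-age dependency ratio: 10.7
Total dependency ratio: 47.4

0–14: 1,105 + 1,079 + 852 = 3,036
15–64: 837 + 732 + 978 + 805 + 933 + 788 + 855 + 693 + 687 + 967 = 8,275
65+: 885
Youth dependency ratio = 3,036 / 8,275 × 100 = 36.7
Old-age dependency ratio = 885 / 8,275 × 100 = 10.7
Total dependency ratio = (3,036 + 885) / 8,275 × 100 = 3,921 / 8,275 × 100 = 47.4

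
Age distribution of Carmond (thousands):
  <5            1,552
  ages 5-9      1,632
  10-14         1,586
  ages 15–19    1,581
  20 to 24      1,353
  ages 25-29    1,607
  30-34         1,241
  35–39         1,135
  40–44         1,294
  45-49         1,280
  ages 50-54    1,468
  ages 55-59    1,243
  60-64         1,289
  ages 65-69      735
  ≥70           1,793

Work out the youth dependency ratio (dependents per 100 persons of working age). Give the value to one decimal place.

0–14: 1,552 + 1,632 + 1,586 = 4,770
15–64: 1,581 + 1,353 + 1,607 + 1,241 + 1,135 + 1,294 + 1,280 + 1,468 + 1,243 + 1,289 = 13,491
65+: 735 + 1,793 = 2,528
Youth dependency ratio = 4,770 / 13,491 × 100 = 35.4

Youth dependency ratio: 35.4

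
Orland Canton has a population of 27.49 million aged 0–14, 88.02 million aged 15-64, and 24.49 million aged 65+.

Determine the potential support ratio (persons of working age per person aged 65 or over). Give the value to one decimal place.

Potential support ratio = 88.02 / 24.49 = 3.6

Potential support ratio: 3.6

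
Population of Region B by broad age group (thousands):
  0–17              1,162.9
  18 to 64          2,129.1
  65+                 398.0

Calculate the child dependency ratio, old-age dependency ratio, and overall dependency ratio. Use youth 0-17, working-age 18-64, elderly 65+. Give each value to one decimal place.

Youth dependency ratio: 54.6
Old-age dependency ratio: 18.7
Total dependency ratio: 73.3

Youth dependency ratio = 1,162.9 / 2,129.1 × 100 = 54.6
Old-age dependency ratio = 398.0 / 2,129.1 × 100 = 18.7
Total dependency ratio = (1,162.9 + 398.0) / 2,129.1 × 100 = 1,560.9 / 2,129.1 × 100 = 73.3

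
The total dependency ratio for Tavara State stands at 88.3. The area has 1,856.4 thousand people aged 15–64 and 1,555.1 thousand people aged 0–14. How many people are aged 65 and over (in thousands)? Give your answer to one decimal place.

Aged 65 and over: 84.1

Total dependency ratio = (youth + elderly) / working-age × 100
88.3 = (1,555.1 + E) / 1,856.4 × 100
⇒ 84.1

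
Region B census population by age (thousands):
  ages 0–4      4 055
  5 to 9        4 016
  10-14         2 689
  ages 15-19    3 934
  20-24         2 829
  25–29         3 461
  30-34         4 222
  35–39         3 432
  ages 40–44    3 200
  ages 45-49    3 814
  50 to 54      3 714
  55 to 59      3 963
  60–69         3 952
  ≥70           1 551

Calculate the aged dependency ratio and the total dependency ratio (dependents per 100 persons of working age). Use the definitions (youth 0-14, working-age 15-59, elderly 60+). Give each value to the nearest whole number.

0–14: 4 055 + 4 016 + 2 689 = 10 760
15–59: 3 934 + 2 829 + 3 461 + 4 222 + 3 432 + 3 200 + 3 814 + 3 714 + 3 963 = 32 569
60+: 3 952 + 1 551 = 5 503
Old-age dependency ratio = 5 503 / 32 569 × 100 = 17
Total dependency ratio = (10 760 + 5 503) / 32 569 × 100 = 16 263 / 32 569 × 100 = 50

Old-age dependency ratio: 17
Total dependency ratio: 50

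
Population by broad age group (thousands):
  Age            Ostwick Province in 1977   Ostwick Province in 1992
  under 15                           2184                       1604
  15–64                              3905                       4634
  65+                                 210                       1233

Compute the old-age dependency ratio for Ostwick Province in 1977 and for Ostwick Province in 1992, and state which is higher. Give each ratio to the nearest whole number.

Ostwick Province in 1977: 5
Ostwick Province in 1992: 27
Higher: Ostwick Province in 1992

Ostwick Province in 1977: 210 / 3905 × 100 = 5
Ostwick Province in 1992: 1233 / 4634 × 100 = 27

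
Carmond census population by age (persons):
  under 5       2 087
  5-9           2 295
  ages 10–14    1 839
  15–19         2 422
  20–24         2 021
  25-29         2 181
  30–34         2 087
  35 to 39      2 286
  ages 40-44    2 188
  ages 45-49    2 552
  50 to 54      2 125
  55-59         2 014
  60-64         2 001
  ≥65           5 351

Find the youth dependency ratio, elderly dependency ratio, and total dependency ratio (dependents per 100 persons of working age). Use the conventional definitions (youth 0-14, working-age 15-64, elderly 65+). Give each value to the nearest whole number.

0–14: 2 087 + 2 295 + 1 839 = 6 221
15–64: 2 422 + 2 021 + 2 181 + 2 087 + 2 286 + 2 188 + 2 552 + 2 125 + 2 014 + 2 001 = 21 877
65+: 5 351
Youth dependency ratio = 6 221 / 21 877 × 100 = 28
Old-age dependency ratio = 5 351 / 21 877 × 100 = 24
Total dependency ratio = (6 221 + 5 351) / 21 877 × 100 = 11 572 / 21 877 × 100 = 53

Youth dependency ratio: 28
Old-age dependency ratio: 24
Total dependency ratio: 53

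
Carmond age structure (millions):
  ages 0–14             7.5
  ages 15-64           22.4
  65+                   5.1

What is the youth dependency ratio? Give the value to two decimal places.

Youth dependency ratio = 7.5 / 22.4 × 100 = 33.48

Youth dependency ratio: 33.48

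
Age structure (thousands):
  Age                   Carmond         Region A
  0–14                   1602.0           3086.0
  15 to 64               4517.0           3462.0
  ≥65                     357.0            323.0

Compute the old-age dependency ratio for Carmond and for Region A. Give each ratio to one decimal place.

Carmond: 7.9
Region A: 9.3

Carmond: 357.0 / 4517.0 × 100 = 7.9
Region A: 323.0 / 3462.0 × 100 = 9.3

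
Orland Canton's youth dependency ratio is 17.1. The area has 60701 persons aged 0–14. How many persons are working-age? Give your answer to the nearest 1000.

Youth dependency ratio = youth / working-age × 100
17.1 = 60701 / W × 100
⇒ 355000

Working-age: 355000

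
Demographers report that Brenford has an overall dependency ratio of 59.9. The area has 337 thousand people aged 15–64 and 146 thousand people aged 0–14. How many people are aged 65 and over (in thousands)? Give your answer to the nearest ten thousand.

Total dependency ratio = (youth + elderly) / working-age × 100
59.9 = (146 + E) / 337 × 100
⇒ 60

Aged 65 and over: 60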